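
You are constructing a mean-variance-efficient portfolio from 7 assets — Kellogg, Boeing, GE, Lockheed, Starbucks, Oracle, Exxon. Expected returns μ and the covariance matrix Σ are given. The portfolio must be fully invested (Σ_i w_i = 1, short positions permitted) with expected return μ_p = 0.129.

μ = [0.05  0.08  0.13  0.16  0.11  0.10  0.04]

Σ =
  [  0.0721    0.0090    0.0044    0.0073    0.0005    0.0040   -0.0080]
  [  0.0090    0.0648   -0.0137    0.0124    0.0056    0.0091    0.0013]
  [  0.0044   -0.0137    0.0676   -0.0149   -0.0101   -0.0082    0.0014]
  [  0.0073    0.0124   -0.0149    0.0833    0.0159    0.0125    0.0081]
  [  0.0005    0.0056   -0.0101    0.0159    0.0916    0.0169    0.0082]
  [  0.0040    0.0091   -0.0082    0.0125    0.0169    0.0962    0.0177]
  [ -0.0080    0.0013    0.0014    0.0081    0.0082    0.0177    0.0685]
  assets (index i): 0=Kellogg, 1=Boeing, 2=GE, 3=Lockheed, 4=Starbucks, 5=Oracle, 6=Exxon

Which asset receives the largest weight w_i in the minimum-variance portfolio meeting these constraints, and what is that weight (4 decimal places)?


p=Σ⁻¹μ = [0.1175  1.2596  2.8317  1.9363  0.9647  0.7394  -0.0196]
q=Σ⁻¹𝟙 = [10.7635  14.8678  20.7963  8.9651  8.6314  5.4915  11.6361]
a=μᵀp=0.963844  b=𝟙ᵀp=7.829579  c=𝟙ᵀq=81.151639  D=ac−b²=16.915182
λ₁=(c·0.129−b)/D = (81.151639·0.129−7.829579)/16.915182 = 0.156013
λ₂=(a−b·0.129)/D = (0.963844−7.829579·0.129)/16.915182 = -0.002730
w* = 0.156013·p + -0.002730·q:
  w_0 = 0.156013·0.1175 + -0.002730·10.7635 = -0.0110  (Kellogg)
  w_1 = 0.156013·1.2596 + -0.002730·14.8678 = 0.1559  (Boeing)
  w_2 = 0.156013·2.8317 + -0.002730·20.7963 = 0.3850  (GE)
  w_3 = 0.156013·1.9363 + -0.002730·8.9651 = 0.2776  (Lockheed)
  w_4 = 0.156013·0.9647 + -0.002730·8.6314 = 0.1269  (Starbucks)
  w_5 = 0.156013·0.7394 + -0.002730·5.4915 = 0.1004  (Oracle)
  w_6 = 0.156013·-0.0196 + -0.002730·11.6361 = -0.0348  (Exxon)
Σw_i=1.0000  μᵀw=0.1290
σ²=wᵀΣw=λ₁·μ_p+λ₂ = 0.156013·0.129 + -0.002730 = 0.017396 ≈ 0.0174

GE (0.3850)


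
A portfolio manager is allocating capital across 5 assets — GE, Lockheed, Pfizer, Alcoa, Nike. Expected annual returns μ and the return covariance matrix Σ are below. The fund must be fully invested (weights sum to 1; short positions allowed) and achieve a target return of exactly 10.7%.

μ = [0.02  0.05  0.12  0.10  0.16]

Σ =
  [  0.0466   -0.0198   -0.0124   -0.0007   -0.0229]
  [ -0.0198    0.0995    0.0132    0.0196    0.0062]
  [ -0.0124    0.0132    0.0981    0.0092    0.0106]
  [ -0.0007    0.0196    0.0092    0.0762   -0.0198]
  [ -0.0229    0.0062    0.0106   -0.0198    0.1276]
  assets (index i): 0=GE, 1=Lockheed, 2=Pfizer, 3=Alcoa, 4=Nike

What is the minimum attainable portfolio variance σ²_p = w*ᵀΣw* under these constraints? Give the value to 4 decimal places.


0.0195

p=Σ⁻¹μ = [1.6918  0.2828  1.0685  1.5674  1.6982]
q=Σ⁻¹𝟙 = [37.1469  12.5940  10.3627  12.8793  15.0294]
a=μᵀp=0.604660  b=𝟙ᵀp=6.308795  c=𝟙ᵀq=88.012344  D=ac−b²=13.416675
λ₁=(c·0.107−b)/D = (88.012344·0.107−6.308795)/13.416675 = 0.231691
λ₂=(a−b·0.107)/D = (0.604660−6.308795·0.107)/13.416675 = -0.005246
w* = 0.231691·p + -0.005246·q:
  w_0 = 0.231691·1.6918 + -0.005246·37.1469 = 0.1971  (GE)
  w_1 = 0.231691·0.2828 + -0.005246·12.5940 = -0.0005  (Lockheed)
  w_2 = 0.231691·1.0685 + -0.005246·10.3627 = 0.1932  (Pfizer)
  w_3 = 0.231691·1.5674 + -0.005246·12.8793 = 0.2956  (Alcoa)
  w_4 = 0.231691·1.6982 + -0.005246·15.0294 = 0.3146  (Nike)
Σw_i=1.0000  μᵀw=0.1070
σ²=wᵀΣw=λ₁·μ_p+λ₂ = 0.231691·0.107 + -0.005246 = 0.019545 ≈ 0.0195


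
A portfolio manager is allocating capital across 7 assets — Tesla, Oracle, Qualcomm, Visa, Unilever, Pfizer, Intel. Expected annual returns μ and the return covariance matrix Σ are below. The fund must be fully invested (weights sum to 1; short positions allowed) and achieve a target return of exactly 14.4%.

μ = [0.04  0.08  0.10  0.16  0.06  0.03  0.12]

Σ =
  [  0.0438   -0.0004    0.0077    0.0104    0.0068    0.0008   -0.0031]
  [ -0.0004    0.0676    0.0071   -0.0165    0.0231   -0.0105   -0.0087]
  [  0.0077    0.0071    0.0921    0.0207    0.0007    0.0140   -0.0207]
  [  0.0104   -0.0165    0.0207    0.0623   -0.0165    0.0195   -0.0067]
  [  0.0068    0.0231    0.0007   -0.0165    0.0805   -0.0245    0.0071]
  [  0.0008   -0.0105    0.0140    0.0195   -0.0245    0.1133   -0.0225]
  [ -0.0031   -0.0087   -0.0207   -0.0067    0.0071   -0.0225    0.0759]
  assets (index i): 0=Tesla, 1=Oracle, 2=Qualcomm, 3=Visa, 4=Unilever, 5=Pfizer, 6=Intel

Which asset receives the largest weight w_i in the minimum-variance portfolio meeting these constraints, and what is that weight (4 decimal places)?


Visa (0.5393)

u=Σ⁻¹μ = [0.1064  2.0076  0.6625  3.1682  0.7333  0.4461  2.3395]
v=Σ⁻¹𝟙 = [17.3789  19.6164  6.9729  17.0997  10.9058  13.5515  22.5418]
a=μᵀu=1.076147  b=𝟙ᵀu=9.463620  c=𝟙ᵀv=108.067025  D=ac−b²=26.735943
λ₁=(c·0.144−b)/D = (108.067025·0.144−9.463620)/26.735943 = 0.228084
λ₂=(a−b·0.144)/D = (1.076147−9.463620·0.144)/26.735943 = -0.010720
w* = 0.228084·u + -0.010720·v:
  w_0 = 0.228084·0.1064 + -0.010720·17.3789 = -0.1620  (Tesla)
  w_1 = 0.228084·2.0076 + -0.010720·19.6164 = 0.2476  (Oracle)
  w_2 = 0.228084·0.6625 + -0.010720·6.9729 = 0.0763  (Qualcomm)
  w_3 = 0.228084·3.1682 + -0.010720·17.0997 = 0.5393  (Visa)
  w_4 = 0.228084·0.7333 + -0.010720·10.9058 = 0.0503  (Unilever)
  w_5 = 0.228084·0.4461 + -0.010720·13.5515 = -0.0435  (Pfizer)
  w_6 = 0.228084·2.3395 + -0.010720·22.5418 = 0.2919  (Intel)
Σw_i=1.0000  μᵀw=0.1440
σ²=wᵀΣw=λ₁·μ_p+λ₂ = 0.228084·0.144 + -0.010720 = 0.022124 ≈ 0.0221


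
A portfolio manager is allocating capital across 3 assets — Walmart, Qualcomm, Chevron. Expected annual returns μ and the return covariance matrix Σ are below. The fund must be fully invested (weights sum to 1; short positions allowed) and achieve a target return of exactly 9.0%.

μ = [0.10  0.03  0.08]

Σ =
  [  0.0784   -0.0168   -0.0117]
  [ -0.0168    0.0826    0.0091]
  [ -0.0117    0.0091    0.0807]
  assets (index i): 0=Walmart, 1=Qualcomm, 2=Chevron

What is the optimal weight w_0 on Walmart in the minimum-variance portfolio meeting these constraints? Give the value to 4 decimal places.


0.5637

x=Σ⁻¹μ = [1.5668  0.5545  1.1560]
y=Σ⁻¹𝟙 = [17.8044  14.2553  13.3654]
a=μᵀx=0.265797  b=𝟙ᵀx=3.277331  c=𝟙ᵀy=45.425107  D=ac−b²=1.332965
λ₁=(c·0.090−b)/D = (45.425107·0.090−3.277331)/1.332965 = 0.608364
λ₂=(a−b·0.090)/D = (0.265797−3.277331·0.090)/1.332965 = -0.021878
w* = 0.608364·x + -0.021878·y:
  w_0 = 0.608364·1.5668 + -0.021878·17.8044 = 0.5637  (Walmart)
  w_1 = 0.608364·0.5545 + -0.021878·14.2553 = 0.0255  (Qualcomm)
  w_2 = 0.608364·1.1560 + -0.021878·13.3654 = 0.4108  (Chevron)
Σw_i=1.0000  μᵀw=0.0900
σ²=wᵀΣw=λ₁·μ_p+λ₂ = 0.608364·0.090 + -0.021878 = 0.032875 ≈ 0.0329


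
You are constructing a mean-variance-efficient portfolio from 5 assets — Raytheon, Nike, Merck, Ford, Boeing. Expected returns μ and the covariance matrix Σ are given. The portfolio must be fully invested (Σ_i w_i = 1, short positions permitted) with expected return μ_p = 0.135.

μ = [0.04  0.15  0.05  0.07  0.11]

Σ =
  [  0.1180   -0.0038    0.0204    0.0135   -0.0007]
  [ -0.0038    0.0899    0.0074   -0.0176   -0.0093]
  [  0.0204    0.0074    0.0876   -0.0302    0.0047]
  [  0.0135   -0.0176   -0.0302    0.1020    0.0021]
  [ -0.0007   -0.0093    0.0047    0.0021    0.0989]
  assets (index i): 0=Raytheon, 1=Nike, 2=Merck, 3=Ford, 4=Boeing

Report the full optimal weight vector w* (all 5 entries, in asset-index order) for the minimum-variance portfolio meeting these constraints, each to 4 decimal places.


p=Σ⁻¹μ = [0.1501  1.9781  0.7136  1.1935  1.2400]
q=Σ⁻¹𝟙 = [4.8232  14.3115  13.8725  15.5261  10.5022]
a=μᵀp=0.558344  b=𝟙ᵀp=5.275343  c=𝟙ᵀq=59.035457  D=ac−b²=5.132843
λ₁=(c·0.135−b)/D = (59.035457·0.135−5.275343)/5.132843 = 0.524942
λ₂=(a−b·0.135)/D = (0.558344−5.275343·0.135)/5.132843 = -0.029969
w* = 0.524942·p + -0.029969·q:
  w_0 = 0.524942·0.1501 + -0.029969·4.8232 = -0.0657  (Raytheon)
  w_1 = 0.524942·1.9781 + -0.029969·14.3115 = 0.6095  (Nike)
  w_2 = 0.524942·0.7136 + -0.029969·13.8725 = -0.0411  (Merck)
  w_3 = 0.524942·1.1935 + -0.029969·15.5261 = 0.1612  (Ford)
  w_4 = 0.524942·1.2400 + -0.029969·10.5022 = 0.3362  (Boeing)
Σw_i=1.0000  μᵀw=0.1350
σ²=wᵀΣw=λ₁·μ_p+λ₂ = 0.524942·0.135 + -0.029969 = 0.040898 ≈ 0.0409

-0.0657  0.6095  -0.0411  0.1612  0.3362


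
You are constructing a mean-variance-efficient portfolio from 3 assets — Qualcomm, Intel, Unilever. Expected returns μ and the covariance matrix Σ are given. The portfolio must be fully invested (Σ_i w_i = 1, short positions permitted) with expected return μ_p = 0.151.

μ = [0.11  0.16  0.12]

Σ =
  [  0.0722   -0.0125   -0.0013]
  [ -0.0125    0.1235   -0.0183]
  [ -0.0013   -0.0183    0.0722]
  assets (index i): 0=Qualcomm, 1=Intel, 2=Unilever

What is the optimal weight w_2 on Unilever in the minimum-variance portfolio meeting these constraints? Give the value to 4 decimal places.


u=Σ⁻¹μ = [1.8747  1.8043  2.1531]
v=Σ⁻¹𝟙 = [16.2914  12.3040  17.2624]
a=μᵀu=0.753288  b=𝟙ᵀu=5.832180  c=𝟙ᵀv=45.857782  D=ac−b²=0.529808
λ₁=(c·0.151−b)/D = (45.857782·0.151−5.832180)/0.529808 = 2.061776
λ₂=(a−b·0.151)/D = (0.753288−5.832180·0.151)/0.529808 = -0.240410
w* = 2.061776·u + -0.240410·v:
  w_0 = 2.061776·1.8747 + -0.240410·16.2914 = -0.0514  (Qualcomm)
  w_1 = 2.061776·1.8043 + -0.240410·12.3040 = 0.7621  (Intel)
  w_2 = 2.061776·2.1531 + -0.240410·17.2624 = 0.2893  (Unilever)
Σw_i=1.0000  μᵀw=0.1510
σ²=wᵀΣw=λ₁·μ_p+λ₂ = 2.061776·0.151 + -0.240410 = 0.070919 ≈ 0.0709

0.2893


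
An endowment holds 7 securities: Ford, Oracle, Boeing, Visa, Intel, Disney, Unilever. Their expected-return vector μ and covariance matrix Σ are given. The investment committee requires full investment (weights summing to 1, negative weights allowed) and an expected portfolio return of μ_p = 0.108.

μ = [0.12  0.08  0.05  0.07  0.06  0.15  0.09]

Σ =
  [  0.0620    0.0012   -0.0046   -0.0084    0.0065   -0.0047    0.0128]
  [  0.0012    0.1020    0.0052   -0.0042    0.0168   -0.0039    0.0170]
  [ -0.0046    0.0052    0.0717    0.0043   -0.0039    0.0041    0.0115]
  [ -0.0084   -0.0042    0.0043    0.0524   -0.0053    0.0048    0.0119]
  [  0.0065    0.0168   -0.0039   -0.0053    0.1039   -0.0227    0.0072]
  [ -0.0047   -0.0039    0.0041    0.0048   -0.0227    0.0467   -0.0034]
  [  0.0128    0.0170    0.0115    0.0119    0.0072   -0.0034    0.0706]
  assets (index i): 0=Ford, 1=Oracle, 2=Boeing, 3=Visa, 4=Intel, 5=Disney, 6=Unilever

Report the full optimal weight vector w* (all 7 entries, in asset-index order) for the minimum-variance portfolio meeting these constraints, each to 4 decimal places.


g=Σ⁻¹μ = [2.2138  0.6566  0.4767  1.3620  1.2505  3.9499  0.4708]
h=Σ⁻¹𝟙 = [19.5262  7.9247  12.0802  20.0039  14.5370  28.2266  3.2533]
a=μᵀg=1.147255  b=𝟙ᵀg=10.380417  c=𝟙ᵀh=105.551948  D=ac−b²=13.341973
λ₁=(c·0.108−b)/D = (105.551948·0.108−10.380417)/13.341973 = 0.076390
λ₂=(a−b·0.108)/D = (1.147255−10.380417·0.108)/13.341973 = 0.001961
w* = 0.076390·g + 0.001961·h:
  w_0 = 0.076390·2.2138 + 0.001961·19.5262 = 0.2074  (Ford)
  w_1 = 0.076390·0.6566 + 0.001961·7.9247 = 0.0657  (Oracle)
  w_2 = 0.076390·0.4767 + 0.001961·12.0802 = 0.0601  (Boeing)
  w_3 = 0.076390·1.3620 + 0.001961·20.0039 = 0.1433  (Visa)
  w_4 = 0.076390·1.2505 + 0.001961·14.5370 = 0.1240  (Intel)
  w_5 = 0.076390·3.9499 + 0.001961·28.2266 = 0.3571  (Disney)
  w_6 = 0.076390·0.4708 + 0.001961·3.2533 = 0.0423  (Unilever)
Σw_i=1.0000  μᵀw=0.1080
σ²=wᵀΣw=λ₁·μ_p+λ₂ = 0.076390·0.108 + 0.001961 = 0.010212 ≈ 0.0102

0.2074  0.0657  0.0601  0.1433  0.1240  0.3571  0.0423


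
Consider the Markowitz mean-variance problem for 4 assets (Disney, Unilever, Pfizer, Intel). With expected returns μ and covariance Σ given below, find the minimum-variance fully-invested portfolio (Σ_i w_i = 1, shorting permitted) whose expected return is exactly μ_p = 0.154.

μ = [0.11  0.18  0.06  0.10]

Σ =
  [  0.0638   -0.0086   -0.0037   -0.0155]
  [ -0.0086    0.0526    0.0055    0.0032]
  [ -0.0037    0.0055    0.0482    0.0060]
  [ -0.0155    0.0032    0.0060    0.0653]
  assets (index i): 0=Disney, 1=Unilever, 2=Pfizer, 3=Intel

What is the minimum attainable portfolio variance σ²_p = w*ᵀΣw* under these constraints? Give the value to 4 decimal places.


x=Σ⁻¹μ = [2.7330  3.6684  0.7961  1.9272]
y=Σ⁻¹𝟙 = [23.8603  19.9119  18.0227  18.3458]
a=μᵀx=1.201430  b=𝟙ᵀx=9.124717  c=𝟙ᵀy=80.140673  D=ac−b²=13.022915
λ₁=(c·0.154−b)/D = (80.140673·0.154−9.124717)/13.022915 = 0.247022
λ₂=(a−b·0.154)/D = (1.201430−9.124717·0.154)/13.022915 = -0.015648
w* = 0.247022·x + -0.015648·y:
  w_0 = 0.247022·2.7330 + -0.015648·23.8603 = 0.3018  (Disney)
  w_1 = 0.247022·3.6684 + -0.015648·19.9119 = 0.5946  (Unilever)
  w_2 = 0.247022·0.7961 + -0.015648·18.0227 = -0.0854  (Pfizer)
  w_3 = 0.247022·1.9272 + -0.015648·18.3458 = 0.1890  (Intel)
Σw_i=1.0000  μᵀw=0.1540
σ²=wᵀΣw=λ₁·μ_p+λ₂ = 0.247022·0.154 + -0.015648 = 0.022394 ≈ 0.0224

0.0224


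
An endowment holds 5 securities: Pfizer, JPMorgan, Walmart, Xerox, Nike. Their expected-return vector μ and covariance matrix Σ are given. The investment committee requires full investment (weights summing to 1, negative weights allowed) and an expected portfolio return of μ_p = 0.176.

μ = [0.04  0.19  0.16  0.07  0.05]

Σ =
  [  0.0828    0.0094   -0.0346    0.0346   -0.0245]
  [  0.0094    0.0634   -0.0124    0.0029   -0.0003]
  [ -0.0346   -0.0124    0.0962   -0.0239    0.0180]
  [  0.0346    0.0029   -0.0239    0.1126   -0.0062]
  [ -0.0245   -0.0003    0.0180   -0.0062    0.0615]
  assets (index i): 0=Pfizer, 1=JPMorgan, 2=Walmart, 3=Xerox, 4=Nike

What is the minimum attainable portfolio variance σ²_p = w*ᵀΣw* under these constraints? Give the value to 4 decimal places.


x=Σ⁻¹μ = [1.0033  3.3117  2.5438  0.7991  0.5649]
y=Σ⁻¹𝟙 = [20.7621  15.9711  17.9028  6.9952  20.0745]
a=μᵀx=1.160548  b=𝟙ᵀx=8.222836  c=𝟙ᵀy=81.705723  D=ac−b²=27.208354
λ₁=(c·0.176−b)/D = (81.705723·0.176−8.222836)/27.208354 = 0.226304
λ₂=(a−b·0.176)/D = (1.160548−8.222836·0.176)/27.208354 = -0.010536
w* = 0.226304·x + -0.010536·y:
  w_0 = 0.226304·1.0033 + -0.010536·20.7621 = 0.0083  (Pfizer)
  w_1 = 0.226304·3.3117 + -0.010536·15.9711 = 0.5812  (JPMorgan)
  w_2 = 0.226304·2.5438 + -0.010536·17.9028 = 0.3870  (Walmart)
  w_3 = 0.226304·0.7991 + -0.010536·6.9952 = 0.1071  (Xerox)
  w_4 = 0.226304·0.5649 + -0.010536·20.0745 = -0.0837  (Nike)
Σw_i=1.0000  μᵀw=0.1760
σ²=wᵀΣw=λ₁·μ_p+λ₂ = 0.226304·0.176 + -0.010536 = 0.029293 ≈ 0.0293

0.0293


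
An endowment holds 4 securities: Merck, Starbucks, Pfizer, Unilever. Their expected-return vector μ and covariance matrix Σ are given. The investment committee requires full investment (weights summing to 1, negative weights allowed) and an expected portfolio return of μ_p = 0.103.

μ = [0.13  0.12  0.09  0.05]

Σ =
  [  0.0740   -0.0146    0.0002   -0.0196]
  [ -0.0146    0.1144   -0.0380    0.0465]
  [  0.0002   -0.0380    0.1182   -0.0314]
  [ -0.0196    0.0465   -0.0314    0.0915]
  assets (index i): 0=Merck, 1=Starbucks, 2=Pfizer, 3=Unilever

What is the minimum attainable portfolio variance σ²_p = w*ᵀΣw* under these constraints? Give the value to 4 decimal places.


p=Σ⁻¹μ = [2.2510  1.5077  1.4437  0.7578]
q=Σ⁻¹𝟙 = [19.5534  10.2534  15.7952  15.3271]
a=μᵀp=0.641385  b=𝟙ᵀp=5.960268  c=𝟙ᵀq=60.929082  D=ac−b²=3.554199
λ₁=(c·0.103−b)/D = (60.929082·0.103−5.960268)/3.554199 = 0.088748
λ₂=(a−b·0.103)/D = (0.641385−5.960268·0.103)/3.554199 = 0.007731
w* = 0.088748·p + 0.007731·q:
  w_0 = 0.088748·2.2510 + 0.007731·19.5534 = 0.3509  (Merck)
  w_1 = 0.088748·1.5077 + 0.007731·10.2534 = 0.2131  (Starbucks)
  w_2 = 0.088748·1.4437 + 0.007731·15.7952 = 0.2502  (Pfizer)
  w_3 = 0.088748·0.7578 + 0.007731·15.3271 = 0.1857  (Unilever)
Σw_i=1.0000  μᵀw=0.1030
σ²=wᵀΣw=λ₁·μ_p+λ₂ = 0.088748·0.103 + 0.007731 = 0.016872 ≈ 0.0169

0.0169


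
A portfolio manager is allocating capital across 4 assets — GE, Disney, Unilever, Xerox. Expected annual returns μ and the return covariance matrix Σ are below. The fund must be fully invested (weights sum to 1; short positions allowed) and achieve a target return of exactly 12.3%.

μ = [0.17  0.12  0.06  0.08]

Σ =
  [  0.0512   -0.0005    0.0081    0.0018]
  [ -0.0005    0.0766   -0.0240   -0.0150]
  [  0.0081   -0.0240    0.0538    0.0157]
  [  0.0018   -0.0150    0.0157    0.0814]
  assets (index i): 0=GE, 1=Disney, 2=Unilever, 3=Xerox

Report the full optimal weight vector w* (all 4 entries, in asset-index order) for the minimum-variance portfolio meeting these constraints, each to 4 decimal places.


0.3898  0.2888  0.1815  0.1400

u=Σ⁻¹μ = [3.0949  2.2105  1.3242  1.0663]
v=Σ⁻¹𝟙 = [15.7182  22.6217  22.9012  11.6890]
a=μᵀu=0.956149  b=𝟙ᵀu=7.695890  c=𝟙ᵀv=72.930128  D=ac−b²=10.505361
λ₁=(c·0.123−b)/D = (72.930128·0.123−7.695890)/10.505361 = 0.121321
λ₂=(a−b·0.123)/D = (0.956149−7.695890·0.123)/10.505361 = 0.000910
w* = 0.121321·u + 0.000910·v:
  w_0 = 0.121321·3.0949 + 0.000910·15.7182 = 0.3898  (GE)
  w_1 = 0.121321·2.2105 + 0.000910·22.6217 = 0.2888  (Disney)
  w_2 = 0.121321·1.3242 + 0.000910·22.9012 = 0.1815  (Unilever)
  w_3 = 0.121321·1.0663 + 0.000910·11.6890 = 0.1400  (Xerox)
Σw_i=1.0000  μᵀw=0.1230
σ²=wᵀΣw=λ₁·μ_p+λ₂ = 0.121321·0.123 + 0.000910 = 0.015832 ≈ 0.0158


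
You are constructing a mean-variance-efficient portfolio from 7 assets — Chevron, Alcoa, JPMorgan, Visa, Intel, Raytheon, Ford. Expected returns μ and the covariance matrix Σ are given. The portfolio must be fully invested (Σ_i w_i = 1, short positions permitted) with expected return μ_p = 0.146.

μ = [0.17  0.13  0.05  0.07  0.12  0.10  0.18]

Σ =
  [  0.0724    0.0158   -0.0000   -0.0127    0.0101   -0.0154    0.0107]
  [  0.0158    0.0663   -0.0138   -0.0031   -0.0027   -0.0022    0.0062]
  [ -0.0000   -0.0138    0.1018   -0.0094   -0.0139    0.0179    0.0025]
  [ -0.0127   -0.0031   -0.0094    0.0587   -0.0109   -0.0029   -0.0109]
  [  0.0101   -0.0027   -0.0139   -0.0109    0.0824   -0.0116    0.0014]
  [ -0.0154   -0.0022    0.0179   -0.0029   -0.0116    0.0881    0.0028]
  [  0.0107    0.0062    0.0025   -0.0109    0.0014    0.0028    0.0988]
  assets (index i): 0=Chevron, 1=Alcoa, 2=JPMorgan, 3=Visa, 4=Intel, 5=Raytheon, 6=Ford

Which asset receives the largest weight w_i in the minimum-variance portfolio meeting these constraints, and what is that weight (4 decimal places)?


g=Σ⁻¹μ = [2.2858  1.7076  0.8980  2.6748  1.9465  1.6863  1.6642]
h=Σ⁻¹𝟙 = [14.3622  16.4241  14.5942  29.4245  19.1418  14.4859  9.7305]
a=μᵀg=1.544474  b=𝟙ᵀg=12.863234  c=𝟙ᵀh=118.163226  D=ac−b²=17.037298
λ₁=(c·0.146−b)/D = (118.163226·0.146−12.863234)/17.037298 = 0.257588
λ₂=(a−b·0.146)/D = (1.544474−12.863234·0.146)/17.037298 = -0.019578
w* = 0.257588·g + -0.019578·h:
  w_0 = 0.257588·2.2858 + -0.019578·14.3622 = 0.3076  (Chevron)
  w_1 = 0.257588·1.7076 + -0.019578·16.4241 = 0.1183  (Alcoa)
  w_2 = 0.257588·0.8980 + -0.019578·14.5942 = -0.0544  (JPMorgan)
  w_3 = 0.257588·2.6748 + -0.019578·29.4245 = 0.1129  (Visa)
  w_4 = 0.257588·1.9465 + -0.019578·19.1418 = 0.1266  (Intel)
  w_5 = 0.257588·1.6863 + -0.019578·14.4859 = 0.1508  (Raytheon)
  w_6 = 0.257588·1.6642 + -0.019578·9.7305 = 0.2382  (Ford)
Σw_i=1.0000  μᵀw=0.1460
σ²=wᵀΣw=λ₁·μ_p+λ₂ = 0.257588·0.146 + -0.019578 = 0.018030 ≈ 0.0180

Chevron (0.3076)


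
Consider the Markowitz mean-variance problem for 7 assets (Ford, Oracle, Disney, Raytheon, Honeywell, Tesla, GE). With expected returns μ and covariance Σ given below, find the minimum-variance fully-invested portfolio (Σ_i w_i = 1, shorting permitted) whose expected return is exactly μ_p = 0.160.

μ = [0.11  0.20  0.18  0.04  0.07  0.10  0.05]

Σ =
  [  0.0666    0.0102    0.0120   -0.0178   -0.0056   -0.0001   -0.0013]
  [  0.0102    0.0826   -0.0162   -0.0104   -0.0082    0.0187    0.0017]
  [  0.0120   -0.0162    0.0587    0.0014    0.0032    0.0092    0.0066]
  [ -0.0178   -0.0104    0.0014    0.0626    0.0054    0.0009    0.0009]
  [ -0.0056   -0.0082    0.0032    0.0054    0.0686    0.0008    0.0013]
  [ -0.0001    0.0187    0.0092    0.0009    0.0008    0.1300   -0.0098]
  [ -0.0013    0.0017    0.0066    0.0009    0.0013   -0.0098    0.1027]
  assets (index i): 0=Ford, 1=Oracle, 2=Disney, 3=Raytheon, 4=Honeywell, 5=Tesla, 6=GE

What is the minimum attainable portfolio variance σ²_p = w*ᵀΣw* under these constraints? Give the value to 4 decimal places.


0.0166

p=Σ⁻¹μ = [0.9304  3.2923  3.6622  1.2605  1.2159  0.0350  0.1857]
q=Σ⁻¹𝟙 = [17.1635  15.8658  14.8150  21.6476  15.2568  4.7955  8.8144]
a=μᵀp=1.568316  b=𝟙ᵀp=10.582002  c=𝟙ᵀq=98.358674  D=ac−b²=42.278702
λ₁=(c·0.160−b)/D = (98.358674·0.160−10.582002)/42.278702 = 0.121938
λ₂=(a−b·0.160)/D = (1.568316−10.582002·0.160)/42.278702 = -0.002952
w* = 0.121938·p + -0.002952·q:
  w_0 = 0.121938·0.9304 + -0.002952·17.1635 = 0.0628  (Ford)
  w_1 = 0.121938·3.2923 + -0.002952·15.8658 = 0.3546  (Oracle)
  w_2 = 0.121938·3.6622 + -0.002952·14.8150 = 0.4028  (Disney)
  w_3 = 0.121938·1.2605 + -0.002952·21.6476 = 0.0898  (Raytheon)
  w_4 = 0.121938·1.2159 + -0.002952·15.2568 = 0.1032  (Honeywell)
  w_5 = 0.121938·0.0350 + -0.002952·4.7955 = -0.0099  (Tesla)
  w_6 = 0.121938·0.1857 + -0.002952·8.8144 = -0.0034  (GE)
Σw_i=1.0000  μᵀw=0.1600
σ²=wᵀΣw=λ₁·μ_p+λ₂ = 0.121938·0.160 + -0.002952 = 0.016558 ≈ 0.0166


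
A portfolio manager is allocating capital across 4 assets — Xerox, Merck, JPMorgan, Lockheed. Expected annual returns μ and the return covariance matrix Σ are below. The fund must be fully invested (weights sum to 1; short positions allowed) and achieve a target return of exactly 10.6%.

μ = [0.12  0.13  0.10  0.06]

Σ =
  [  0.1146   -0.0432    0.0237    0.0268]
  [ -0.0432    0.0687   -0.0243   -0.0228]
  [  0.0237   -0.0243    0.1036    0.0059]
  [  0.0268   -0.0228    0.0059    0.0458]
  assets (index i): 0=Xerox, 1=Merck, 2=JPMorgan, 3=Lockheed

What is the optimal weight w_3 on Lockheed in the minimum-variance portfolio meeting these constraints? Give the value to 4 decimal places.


0.2559

g=Σ⁻¹μ = [1.8610  4.2859  1.4211  2.1716]
h=Σ⁻¹𝟙 = [12.8156  37.9410  13.8295  31.4411]
a=μᵀg=1.052896  b=𝟙ᵀg=9.739626  c=𝟙ᵀh=96.027260  D=ac−b²=6.246414
λ₁=(c·0.106−b)/D = (96.027260·0.106−9.739626)/6.246414 = 0.070323
λ₂=(a−b·0.106)/D = (1.052896−9.739626·0.106)/6.246414 = 0.003281
w* = 0.070323·g + 0.003281·h:
  w_0 = 0.070323·1.8610 + 0.003281·12.8156 = 0.1729  (Xerox)
  w_1 = 0.070323·4.2859 + 0.003281·37.9410 = 0.4259  (Merck)
  w_2 = 0.070323·1.4211 + 0.003281·13.8295 = 0.1453  (JPMorgan)
  w_3 = 0.070323·2.1716 + 0.003281·31.4411 = 0.2559  (Lockheed)
Σw_i=1.0000  μᵀw=0.1060
σ²=wᵀΣw=λ₁·μ_p+λ₂ = 0.070323·0.106 + 0.003281 = 0.010735 ≈ 0.0107


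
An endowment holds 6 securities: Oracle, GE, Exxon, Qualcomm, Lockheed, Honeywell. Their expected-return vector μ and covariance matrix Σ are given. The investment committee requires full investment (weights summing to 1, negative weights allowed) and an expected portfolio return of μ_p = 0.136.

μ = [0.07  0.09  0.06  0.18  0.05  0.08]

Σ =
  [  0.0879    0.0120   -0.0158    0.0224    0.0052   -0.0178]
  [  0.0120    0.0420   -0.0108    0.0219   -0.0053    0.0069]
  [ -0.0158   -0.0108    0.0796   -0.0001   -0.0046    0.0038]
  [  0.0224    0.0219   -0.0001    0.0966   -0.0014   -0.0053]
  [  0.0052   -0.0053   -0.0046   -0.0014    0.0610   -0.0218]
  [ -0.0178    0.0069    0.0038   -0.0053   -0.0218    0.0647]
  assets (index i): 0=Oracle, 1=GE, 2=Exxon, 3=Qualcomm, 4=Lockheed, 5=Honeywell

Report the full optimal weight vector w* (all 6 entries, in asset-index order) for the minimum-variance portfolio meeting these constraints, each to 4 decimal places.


p=Σ⁻¹μ = [0.7101  1.3158  1.0804  1.5310  1.6755  1.9180]
q=Σ⁻¹𝟙 = [14.3247  21.7799  18.7448  3.9205  27.7306  25.6379]
a=μᵀp=0.745756  b=𝟙ᵀp=8.230873  c=𝟙ᵀq=112.138503  D=ac−b²=15.880708
λ₁=(c·0.136−b)/D = (112.138503·0.136−8.230873)/15.880708 = 0.442044
λ₂=(a−b·0.136)/D = (0.745756−8.230873·0.136)/15.880708 = -0.023528
w* = 0.442044·p + -0.023528·q:
  w_0 = 0.442044·0.7101 + -0.023528·14.3247 = -0.0232  (Oracle)
  w_1 = 0.442044·1.3158 + -0.023528·21.7799 = 0.0692  (GE)
  w_2 = 0.442044·1.0804 + -0.023528·18.7448 = 0.0366  (Exxon)
  w_3 = 0.442044·1.5310 + -0.023528·3.9205 = 0.5845  (Qualcomm)
  w_4 = 0.442044·1.6755 + -0.023528·27.7306 = 0.0882  (Lockheed)
  w_5 = 0.442044·1.9180 + -0.023528·25.6379 = 0.2446  (Honeywell)
Σw_i=1.0000  μᵀw=0.1360
σ²=wᵀΣw=λ₁·μ_p+λ₂ = 0.442044·0.136 + -0.023528 = 0.036590 ≈ 0.0366

-0.0232  0.0692  0.0366  0.5845  0.0882  0.2446


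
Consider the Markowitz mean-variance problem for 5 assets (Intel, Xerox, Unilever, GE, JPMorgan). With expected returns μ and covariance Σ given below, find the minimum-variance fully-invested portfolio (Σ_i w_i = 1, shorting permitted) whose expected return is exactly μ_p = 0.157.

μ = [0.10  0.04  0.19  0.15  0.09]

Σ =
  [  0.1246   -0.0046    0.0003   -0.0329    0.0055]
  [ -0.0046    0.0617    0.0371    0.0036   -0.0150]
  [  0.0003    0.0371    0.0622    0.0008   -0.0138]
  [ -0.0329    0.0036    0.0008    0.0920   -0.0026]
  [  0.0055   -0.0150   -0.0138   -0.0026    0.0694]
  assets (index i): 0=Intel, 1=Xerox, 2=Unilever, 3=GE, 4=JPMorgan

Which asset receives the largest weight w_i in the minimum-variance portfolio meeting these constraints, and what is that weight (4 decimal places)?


u=Σ⁻¹μ = [1.2198  -1.5654  4.3561  2.1411  1.8082]
v=Σ⁻¹𝟙 = [11.5876  13.7369  11.9384  14.9201  19.3929]
a=μᵀu=1.370943  b=𝟙ᵀu=7.959913  c=𝟙ᵀv=71.575952  D=ac−b²=34.766301
λ₁=(c·0.157−b)/D = (71.575952·0.157−7.959913)/34.766301 = 0.094273
λ₂=(a−b·0.157)/D = (1.370943−7.959913·0.157)/34.766301 = 0.003487
w* = 0.094273·u + 0.003487·v:
  w_0 = 0.094273·1.2198 + 0.003487·11.5876 = 0.1554  (Intel)
  w_1 = 0.094273·-1.5654 + 0.003487·13.7369 = -0.0997  (Xerox)
  w_2 = 0.094273·4.3561 + 0.003487·11.9384 = 0.4523  (Unilever)
  w_3 = 0.094273·2.1411 + 0.003487·14.9201 = 0.2539  (GE)
  w_4 = 0.094273·1.8082 + 0.003487·19.3929 = 0.2381  (JPMorgan)
Σw_i=1.0000  μᵀw=0.1570
σ²=wᵀΣw=λ₁·μ_p+λ₂ = 0.094273·0.157 + 0.003487 = 0.018288 ≈ 0.0183

Unilever (0.4523)


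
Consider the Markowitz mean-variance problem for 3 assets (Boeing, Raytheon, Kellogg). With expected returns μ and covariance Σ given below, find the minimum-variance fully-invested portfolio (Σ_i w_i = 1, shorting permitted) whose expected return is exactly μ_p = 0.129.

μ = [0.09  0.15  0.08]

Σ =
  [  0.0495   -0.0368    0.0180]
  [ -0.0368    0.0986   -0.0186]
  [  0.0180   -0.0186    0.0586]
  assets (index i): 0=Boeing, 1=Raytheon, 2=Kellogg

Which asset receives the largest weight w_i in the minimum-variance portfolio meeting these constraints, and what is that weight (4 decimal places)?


Raytheon (0.6317)

x=Σ⁻¹μ = [3.7038  3.1342  1.2223]
y=Σ⁻¹𝟙 = [33.8237  25.5552  14.7867]
a=μᵀx=0.901262  b=𝟙ᵀx=8.060346  c=𝟙ᵀy=74.165564  D=ac−b²=1.873391
λ₁=(c·0.129−b)/D = (74.165564·0.129−8.060346)/1.873391 = 0.804430
λ₂=(a−b·0.129)/D = (0.901262−8.060346·0.129)/1.873391 = -0.073942
w* = 0.804430·x + -0.073942·y:
  w_0 = 0.804430·3.7038 + -0.073942·33.8237 = 0.4784  (Boeing)
  w_1 = 0.804430·3.1342 + -0.073942·25.5552 = 0.6317  (Raytheon)
  w_2 = 0.804430·1.2223 + -0.073942·14.7867 = -0.1101  (Kellogg)
Σw_i=1.0000  μᵀw=0.1290
σ²=wᵀΣw=λ₁·μ_p+λ₂ = 0.804430·0.129 + -0.073942 = 0.029829 ≈ 0.0298


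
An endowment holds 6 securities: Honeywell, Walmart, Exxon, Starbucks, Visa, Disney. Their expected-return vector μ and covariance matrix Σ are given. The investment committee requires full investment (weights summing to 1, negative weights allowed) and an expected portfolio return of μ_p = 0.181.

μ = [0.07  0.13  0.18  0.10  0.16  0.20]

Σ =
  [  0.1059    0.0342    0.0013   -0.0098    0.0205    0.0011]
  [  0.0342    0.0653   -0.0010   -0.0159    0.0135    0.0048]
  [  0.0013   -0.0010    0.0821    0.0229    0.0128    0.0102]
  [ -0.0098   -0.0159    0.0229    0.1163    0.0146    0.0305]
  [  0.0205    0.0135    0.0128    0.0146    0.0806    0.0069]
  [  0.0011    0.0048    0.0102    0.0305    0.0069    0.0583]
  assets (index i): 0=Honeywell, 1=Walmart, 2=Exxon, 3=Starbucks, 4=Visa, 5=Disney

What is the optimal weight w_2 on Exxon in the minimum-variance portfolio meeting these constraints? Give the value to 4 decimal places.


x=Σ⁻¹μ = [-0.1646  1.5687  1.7060  -0.2139  1.2781  2.9667]
y=Σ⁻¹𝟙 = [4.6022  12.3009  8.4661  5.3554  5.9138  11.0703]
a=μᵀx=1.275926  b=𝟙ᵀx=7.140962  c=𝟙ᵀy=47.708614  D=ac−b²=9.879313
λ₁=(c·0.181−b)/D = (47.708614·0.181−7.140962)/9.879313 = 0.151255
λ₂=(a−b·0.181)/D = (1.275926−7.140962·0.181)/9.879313 = -0.001679
w* = 0.151255·x + -0.001679·y:
  w_0 = 0.151255·-0.1646 + -0.001679·4.6022 = -0.0326  (Honeywell)
  w_1 = 0.151255·1.5687 + -0.001679·12.3009 = 0.2166  (Walmart)
  w_2 = 0.151255·1.7060 + -0.001679·8.4661 = 0.2438  (Exxon)
  w_3 = 0.151255·-0.2139 + -0.001679·5.3554 = -0.0414  (Starbucks)
  w_4 = 0.151255·1.2781 + -0.001679·5.9138 = 0.1834  (Visa)
  w_5 = 0.151255·2.9667 + -0.001679·11.0703 = 0.4301  (Disney)
Σw_i=1.0000  μᵀw=0.1810
σ²=wᵀΣw=λ₁·μ_p+λ₂ = 0.151255·0.181 + -0.001679 = 0.025698 ≈ 0.0257

0.2438


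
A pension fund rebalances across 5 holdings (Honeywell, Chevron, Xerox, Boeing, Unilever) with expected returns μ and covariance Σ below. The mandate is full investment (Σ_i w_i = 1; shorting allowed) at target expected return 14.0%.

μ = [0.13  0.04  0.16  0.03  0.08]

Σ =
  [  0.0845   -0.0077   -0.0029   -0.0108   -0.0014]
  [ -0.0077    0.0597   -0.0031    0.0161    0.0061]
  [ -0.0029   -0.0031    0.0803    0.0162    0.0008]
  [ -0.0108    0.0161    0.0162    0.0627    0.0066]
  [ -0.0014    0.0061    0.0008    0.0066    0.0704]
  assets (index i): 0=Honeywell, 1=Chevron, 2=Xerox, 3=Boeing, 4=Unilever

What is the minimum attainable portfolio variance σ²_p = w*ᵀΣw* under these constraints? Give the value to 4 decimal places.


0.0308

u=Σ⁻¹μ = [1.6968  0.9210  2.1034  -0.1227  1.0779]
v=Σ⁻¹𝟙 = [15.1475  15.2457  11.3632  10.4361  12.0773]
a=μᵀu=0.676511  b=𝟙ᵀu=5.676374  c=𝟙ᵀv=64.269738  D=ac−b²=11.257947
λ₁=(c·0.140−b)/D = (64.269738·0.140−5.676374)/11.257947 = 0.295026
λ₂=(a−b·0.140)/D = (0.676511−5.676374·0.140)/11.257947 = -0.010498
w* = 0.295026·u + -0.010498·v:
  w_0 = 0.295026·1.6968 + -0.010498·15.1475 = 0.3416  (Honeywell)
  w_1 = 0.295026·0.9210 + -0.010498·15.2457 = 0.1117  (Chevron)
  w_2 = 0.295026·2.1034 + -0.010498·11.3632 = 0.5013  (Xerox)
  w_3 = 0.295026·-0.1227 + -0.010498·10.4361 = -0.1458  (Boeing)
  w_4 = 0.295026·1.0779 + -0.010498·12.0773 = 0.1912  (Unilever)
Σw_i=1.0000  μᵀw=0.1400
σ²=wᵀΣw=λ₁·μ_p+λ₂ = 0.295026·0.140 + -0.010498 = 0.030806 ≈ 0.0308


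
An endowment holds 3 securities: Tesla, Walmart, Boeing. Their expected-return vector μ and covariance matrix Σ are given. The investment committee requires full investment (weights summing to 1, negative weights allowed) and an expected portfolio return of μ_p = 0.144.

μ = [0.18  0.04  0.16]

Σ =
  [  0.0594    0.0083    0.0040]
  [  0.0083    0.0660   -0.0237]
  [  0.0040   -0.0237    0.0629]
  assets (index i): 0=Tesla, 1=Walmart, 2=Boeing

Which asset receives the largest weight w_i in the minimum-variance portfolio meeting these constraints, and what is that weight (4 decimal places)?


p=Σ⁻¹μ = [2.6556  1.3009  2.8650]
q=Σ⁻¹𝟙 = [12.1791  22.0316  23.4250]
a=μᵀp=0.988444  b=𝟙ᵀp=6.821500  c=𝟙ᵀq=57.635699  D=ac−b²=10.436819
λ₁=(c·0.144−b)/D = (57.635699·0.144−6.821500)/10.436819 = 0.141618
λ₂=(a−b·0.144)/D = (0.988444−6.821500·0.144)/10.436819 = 0.000589
w* = 0.141618·p + 0.000589·q:
  w_0 = 0.141618·2.6556 + 0.000589·12.1791 = 0.3833  (Tesla)
  w_1 = 0.141618·1.3009 + 0.000589·22.0316 = 0.1972  (Walmart)
  w_2 = 0.141618·2.8650 + 0.000589·23.4250 = 0.4195  (Boeing)
Σw_i=1.0000  μᵀw=0.1440
σ²=wᵀΣw=λ₁·μ_p+λ₂ = 0.141618·0.144 + 0.000589 = 0.020982 ≈ 0.0210

Boeing (0.4195)


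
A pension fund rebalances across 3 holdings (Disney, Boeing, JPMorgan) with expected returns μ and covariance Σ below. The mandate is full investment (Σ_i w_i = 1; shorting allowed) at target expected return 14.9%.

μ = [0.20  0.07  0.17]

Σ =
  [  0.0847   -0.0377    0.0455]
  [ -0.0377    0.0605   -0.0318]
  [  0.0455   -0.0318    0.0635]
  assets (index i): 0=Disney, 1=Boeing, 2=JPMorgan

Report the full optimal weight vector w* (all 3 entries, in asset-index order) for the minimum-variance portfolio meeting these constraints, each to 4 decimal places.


g=Σ⁻¹μ = [2.7617  4.4043  2.9040]
h=Σ⁻¹𝟙 = [16.6769  39.2487  23.4537]
a=μᵀg=1.354305  b=𝟙ᵀg=10.069917  c=𝟙ᵀh=79.379298  D=ac−b²=6.100567
λ₁=(c·0.149−b)/D = (79.379298·0.149−10.069917)/6.100567 = 0.288104
λ₂=(a−b·0.149)/D = (1.354305−10.069917·0.149)/6.100567 = -0.023951
w* = 0.288104·g + -0.023951·h:
  w_0 = 0.288104·2.7617 + -0.023951·16.6769 = 0.3962  (Disney)
  w_1 = 0.288104·4.4043 + -0.023951·39.2487 = 0.3289  (Boeing)
  w_2 = 0.288104·2.9040 + -0.023951·23.4537 = 0.2749  (JPMorgan)
Σw_i=1.0000  μᵀw=0.1490
σ²=wᵀΣw=λ₁·μ_p+λ₂ = 0.288104·0.149 + -0.023951 = 0.018977 ≈ 0.0190

0.3962  0.3289  0.2749


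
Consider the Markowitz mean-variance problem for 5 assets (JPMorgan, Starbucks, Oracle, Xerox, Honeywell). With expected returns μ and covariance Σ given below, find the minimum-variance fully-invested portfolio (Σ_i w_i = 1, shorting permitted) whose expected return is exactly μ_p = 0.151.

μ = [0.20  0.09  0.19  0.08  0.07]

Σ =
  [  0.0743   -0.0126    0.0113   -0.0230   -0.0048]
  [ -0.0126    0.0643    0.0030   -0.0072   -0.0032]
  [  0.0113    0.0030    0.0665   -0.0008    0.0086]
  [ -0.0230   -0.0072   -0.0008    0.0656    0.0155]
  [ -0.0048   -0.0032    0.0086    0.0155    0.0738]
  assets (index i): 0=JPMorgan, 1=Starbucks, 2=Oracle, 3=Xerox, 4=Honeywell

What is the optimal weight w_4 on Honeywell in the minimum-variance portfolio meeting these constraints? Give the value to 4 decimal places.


0.0026

g=Σ⁻¹μ = [3.6205  2.3323  2.1064  2.6568  0.4817]
h=Σ⁻¹𝟙 = [24.0747  23.0362  8.8960  23.9473  10.0486]
a=μᵀg=1.580479  b=𝟙ᵀg=11.197641  c=𝟙ᵀh=90.002895  D=ac−b²=16.860567
λ₁=(c·0.151−b)/D = (90.002895·0.151−11.197641)/16.860567 = 0.141917
λ₂=(a−b·0.151)/D = (1.580479−11.197641·0.151)/16.860567 = -0.006546
w* = 0.141917·g + -0.006546·h:
  w_0 = 0.141917·3.6205 + -0.006546·24.0747 = 0.3562  (JPMorgan)
  w_1 = 0.141917·2.3323 + -0.006546·23.0362 = 0.1802  (Starbucks)
  w_2 = 0.141917·2.1064 + -0.006546·8.8960 = 0.2407  (Oracle)
  w_3 = 0.141917·2.6568 + -0.006546·23.9473 = 0.2203  (Xerox)
  w_4 = 0.141917·0.4817 + -0.006546·10.0486 = 0.0026  (Honeywell)
Σw_i=1.0000  μᵀw=0.1510
σ²=wᵀΣw=λ₁·μ_p+λ₂ = 0.141917·0.151 + -0.006546 = 0.014884 ≈ 0.0149


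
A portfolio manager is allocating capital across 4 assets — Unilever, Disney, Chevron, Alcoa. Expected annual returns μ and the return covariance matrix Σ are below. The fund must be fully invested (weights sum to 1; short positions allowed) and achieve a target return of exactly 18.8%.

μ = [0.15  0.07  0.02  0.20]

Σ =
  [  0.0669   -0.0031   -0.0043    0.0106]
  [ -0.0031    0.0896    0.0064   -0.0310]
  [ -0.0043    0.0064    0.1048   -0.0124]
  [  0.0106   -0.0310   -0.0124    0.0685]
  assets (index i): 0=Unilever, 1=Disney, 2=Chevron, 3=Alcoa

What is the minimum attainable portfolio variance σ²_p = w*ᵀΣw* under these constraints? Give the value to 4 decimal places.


g=Σ⁻¹μ = [1.7912  2.0778  0.5737  3.6867]
h=Σ⁻¹𝟙 = [12.8889  18.8099  11.6706  23.2292]
a=μᵀg=1.162929  b=𝟙ᵀg=8.129280  c=𝟙ᵀh=66.598622  D=ac−b²=11.364286
λ₁=(c·0.188−b)/D = (66.598622·0.188−8.129280)/11.364286 = 0.386409
λ₂=(a−b·0.188)/D = (1.162929−8.129280·0.188)/11.364286 = -0.032151
w* = 0.386409·g + -0.032151·h:
  w_0 = 0.386409·1.7912 + -0.032151·12.8889 = 0.2777  (Unilever)
  w_1 = 0.386409·2.0778 + -0.032151·18.8099 = 0.1981  (Disney)
  w_2 = 0.386409·0.5737 + -0.032151·11.6706 = -0.1536  (Chevron)
  w_3 = 0.386409·3.6867 + -0.032151·23.2292 = 0.6777  (Alcoa)
Σw_i=1.0000  μᵀw=0.1880
σ²=wᵀΣw=λ₁·μ_p+λ₂ = 0.386409·0.188 + -0.032151 = 0.040494 ≈ 0.0405

0.0405


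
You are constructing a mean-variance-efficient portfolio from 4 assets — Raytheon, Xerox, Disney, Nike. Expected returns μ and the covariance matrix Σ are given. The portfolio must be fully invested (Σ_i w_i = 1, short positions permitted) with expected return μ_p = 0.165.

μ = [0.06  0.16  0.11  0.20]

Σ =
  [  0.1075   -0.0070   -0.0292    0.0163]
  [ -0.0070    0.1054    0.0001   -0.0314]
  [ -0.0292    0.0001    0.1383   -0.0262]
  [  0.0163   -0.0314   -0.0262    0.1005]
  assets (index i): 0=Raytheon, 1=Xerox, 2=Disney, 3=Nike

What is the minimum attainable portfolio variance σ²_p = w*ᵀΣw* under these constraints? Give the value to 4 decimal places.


p=Σ⁻¹μ = [0.6675  2.4687  1.5118  3.0472]
q=Σ⁻¹𝟙 = [11.2742  15.0252  12.6530  16.1147]
a=μᵀp=1.210792  b=𝟙ᵀp=7.695260  c=𝟙ᵀq=55.067112  D=ac−b²=7.457775
λ₁=(c·0.165−b)/D = (55.067112·0.165−7.695260)/7.457775 = 0.186492
λ₂=(a−b·0.165)/D = (1.210792−7.695260·0.165)/7.457775 = -0.007901
w* = 0.186492·p + -0.007901·q:
  w_0 = 0.186492·0.6675 + -0.007901·11.2742 = 0.0354  (Raytheon)
  w_1 = 0.186492·2.4687 + -0.007901·15.0252 = 0.3417  (Xerox)
  w_2 = 0.186492·1.5118 + -0.007901·12.6530 = 0.1820  (Disney)
  w_3 = 0.186492·3.0472 + -0.007901·16.1147 = 0.4410  (Nike)
Σw_i=1.0000  μᵀw=0.1650
σ²=wᵀΣw=λ₁·μ_p+λ₂ = 0.186492·0.165 + -0.007901 = 0.022870 ≈ 0.0229

0.0229


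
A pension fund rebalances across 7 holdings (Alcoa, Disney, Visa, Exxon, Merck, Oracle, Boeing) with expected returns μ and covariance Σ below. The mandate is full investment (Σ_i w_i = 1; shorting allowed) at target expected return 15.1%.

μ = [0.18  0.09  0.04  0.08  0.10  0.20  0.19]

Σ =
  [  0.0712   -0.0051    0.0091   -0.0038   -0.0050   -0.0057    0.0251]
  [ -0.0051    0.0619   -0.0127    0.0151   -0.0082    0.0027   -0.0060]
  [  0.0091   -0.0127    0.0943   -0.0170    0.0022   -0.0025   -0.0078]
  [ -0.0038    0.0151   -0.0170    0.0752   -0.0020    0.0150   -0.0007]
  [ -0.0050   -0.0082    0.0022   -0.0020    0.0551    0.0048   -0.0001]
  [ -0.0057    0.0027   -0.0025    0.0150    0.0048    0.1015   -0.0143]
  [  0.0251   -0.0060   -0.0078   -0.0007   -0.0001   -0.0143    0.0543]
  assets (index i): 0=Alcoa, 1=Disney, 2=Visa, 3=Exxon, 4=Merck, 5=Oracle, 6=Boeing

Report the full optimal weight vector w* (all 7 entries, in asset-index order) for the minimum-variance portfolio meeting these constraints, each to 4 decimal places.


g=Σ⁻¹μ = [1.5875  2.1927  0.9925  0.5433  2.0648  2.3815  3.7881]
h=Σ⁻¹𝟙 = [8.6441  21.8626  16.4502  11.7250  21.0763  10.5551  22.1689]
a=μᵀg=1.968767  b=𝟙ᵀg=13.550339  c=𝟙ᵀh=112.482347  D=ac−b²=37.839849
λ₁=(c·0.151−b)/D = (112.482347·0.151−13.550339)/37.839849 = 0.090764
λ₂=(a−b·0.151)/D = (1.968767−13.550339·0.151)/37.839849 = -0.002044
w* = 0.090764·g + -0.002044·h:
  w_0 = 0.090764·1.5875 + -0.002044·8.6441 = 0.1264  (Alcoa)
  w_1 = 0.090764·2.1927 + -0.002044·21.8626 = 0.1543  (Disney)
  w_2 = 0.090764·0.9925 + -0.002044·16.4502 = 0.0565  (Visa)
  w_3 = 0.090764·0.5433 + -0.002044·11.7250 = 0.0253  (Exxon)
  w_4 = 0.090764·2.0648 + -0.002044·21.0763 = 0.1443  (Merck)
  w_5 = 0.090764·2.3815 + -0.002044·10.5551 = 0.1946  (Oracle)
  w_6 = 0.090764·3.7881 + -0.002044·22.1689 = 0.2985  (Boeing)
Σw_i=1.0000  μᵀw=0.1510
σ²=wᵀΣw=λ₁·μ_p+λ₂ = 0.090764·0.151 + -0.002044 = 0.011662 ≈ 0.0117

0.1264  0.1543  0.0565  0.0253  0.1443  0.1946  0.2985
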